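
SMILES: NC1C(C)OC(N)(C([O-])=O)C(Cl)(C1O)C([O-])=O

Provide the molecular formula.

Heavy atoms from the SMILES: 8 C, 1 Cl, 2 N, 6 O.
Implicit hydrogens by atom environment:
  4 × C: no H
  3 × C: 1 H each → 3
  3 × O: no H
  2 × N: 2 H each → 4
  2 × O (charge -1): no H
  1 × C: 3 H
  1 × Cl: no H
  1 × O: 1 H
  Total hydrogens = 11.
Net charge -2.
Molecular formula: [C8H11ClN2O6]2-

[C8H11ClN2O6]2-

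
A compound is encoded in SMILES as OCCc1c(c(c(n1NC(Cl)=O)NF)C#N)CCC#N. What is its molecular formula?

Heavy atoms from the SMILES: 11 C, 1 Cl, 1 F, 5 N, 2 O.
Implicit hydrogens by atom environment:
  4 × C: 2 H each → 8
  4 × C (aromatic): no H
  3 × C: no H
  2 × N: 1 H each → 2
  2 × N: no H
  1 × Cl: no H
  1 × F: no H
  1 × N (aromatic): no H
  1 × O: 1 H
  1 × O: no H
  Total hydrogens = 11.
Molecular formula: C11H11ClFN5O2

C11H11ClFN5O2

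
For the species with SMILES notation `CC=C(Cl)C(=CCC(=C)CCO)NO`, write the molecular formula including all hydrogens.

C10H16ClNO2

Heavy atoms from the SMILES: 10 C, 1 Cl, 1 N, 2 O.
Implicit hydrogens by atom environment:
  4 × C: 2 H each → 8
  3 × C: no H
  2 × C: 1 H each → 2
  2 × O: 1 H each → 2
  1 × C: 3 H
  1 × Cl: no H
  1 × N: 1 H
  Total hydrogens = 16.
Molecular formula: C10H16ClNO2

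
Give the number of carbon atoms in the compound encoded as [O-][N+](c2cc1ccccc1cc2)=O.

The symbol for carbon appears 10 times in the SMILES. Lowercase c denotes aromatic carbon and counts toward C.

10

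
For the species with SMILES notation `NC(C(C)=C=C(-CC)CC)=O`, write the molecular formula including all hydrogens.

C9H15NO

Heavy atoms from the SMILES: 9 C, 1 N, 1 O.
Implicit hydrogens by atom environment:
  4 × C: no H
  3 × C: 3 H each → 9
  2 × C: 2 H each → 4
  1 × N: 2 H
  1 × O: no H
  Total hydrogens = 15.
Molecular formula: C9H15NO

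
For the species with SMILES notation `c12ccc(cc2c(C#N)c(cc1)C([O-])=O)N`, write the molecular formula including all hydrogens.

Heavy atoms from the SMILES: 12 C, 2 N, 2 O.
Implicit hydrogens by atom environment:
  5 × C (aromatic): 1 H each → 5
  5 × C (aromatic): no H
  2 × C: no H
  1 × N: 2 H
  1 × N: no H
  1 × O: no H
  1 × O (charge -1): no H
  Total hydrogens = 7.
Net charge -1.
Molecular formula: C12H7N2O2-

C12H7N2O2-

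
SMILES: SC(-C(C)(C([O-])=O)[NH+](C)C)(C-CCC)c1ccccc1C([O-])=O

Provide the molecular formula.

Heavy atoms from the SMILES: 17 C, 1 N, 4 O, 1 S.
Implicit hydrogens by atom environment:
  4 × C: 3 H each → 12
  4 × C (aromatic): 1 H each → 4
  4 × C: no H
  3 × C: 2 H each → 6
  2 × C (aromatic): no H
  2 × O: no H
  2 × O (charge -1): no H
  1 × N (charge +1): 1 H
  1 × S: 1 H
  Total hydrogens = 24.
Net charge -1.
Molecular formula: C17H24NO4S-

C17H24NO4S-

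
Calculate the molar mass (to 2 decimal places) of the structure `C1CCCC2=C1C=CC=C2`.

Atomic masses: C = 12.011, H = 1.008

132.21

Molecular formula: C10H12.
M = 10×12.011 + 12×1.008 = 132.21 g/mol.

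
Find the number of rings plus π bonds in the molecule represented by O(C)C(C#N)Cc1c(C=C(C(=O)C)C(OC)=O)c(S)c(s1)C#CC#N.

12

Molecular formula from the SMILES: C17H14N2O4S2.
DoU = (2C + 2 + N − H − X)/2 = (2·17 + 2 + 2 − 14 − 0)/2 = 24/2 = 12.
(Structurally: 1 ring(s) + 11 π bond(s) = 12.)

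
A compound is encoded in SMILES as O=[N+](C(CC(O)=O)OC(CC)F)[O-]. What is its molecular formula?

Heavy atoms from the SMILES: 6 C, 1 F, 1 N, 5 O.
Implicit hydrogens by atom environment:
  3 × O: no H
  2 × C: 2 H each → 4
  2 × C: 1 H each → 2
  1 × C: 3 H
  1 × C: no H
  1 × F: no H
  1 × N (charge +1): no H
  1 × O: 1 H
  1 × O (charge -1): no H
  Total hydrogens = 10.
Molecular formula: C6H10FNO5

C6H10FNO5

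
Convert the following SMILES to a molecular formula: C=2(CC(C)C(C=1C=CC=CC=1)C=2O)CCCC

Heavy atoms from the SMILES: 16 C, 1 O.
Implicit hydrogens by atom environment:
  5 × C (aromatic): 1 H each → 5
  4 × C: 2 H each → 8
  2 × C: 3 H each → 6
  2 × C: 1 H each → 2
  2 × C: no H
  1 × C (aromatic): no H
  1 × O: 1 H
  Total hydrogens = 22.
Molecular formula: C16H22O

C16H22O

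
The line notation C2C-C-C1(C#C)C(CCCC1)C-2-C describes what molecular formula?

C13H20

Heavy atoms from the SMILES: 13 C.
Implicit hydrogens by atom environment:
  7 × C: 2 H each → 14
  3 × C: 1 H each → 3
  2 × C: no H
  1 × C: 3 H
  Total hydrogens = 20.
Molecular formula: C13H20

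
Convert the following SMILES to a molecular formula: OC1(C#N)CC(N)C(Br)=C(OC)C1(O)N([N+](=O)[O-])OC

Heavy atoms from the SMILES: 1 Br, 9 C, 4 N, 6 O.
Implicit hydrogens by atom environment:
  5 × C: no H
  3 × O: no H
  2 × C: 3 H each → 6
  2 × N: no H
  2 × O: 1 H each → 2
  1 × Br: no H
  1 × C: 2 H
  1 × C: 1 H
  1 × N: 2 H
  1 × N (charge +1): no H
  1 × O (charge -1): no H
  Total hydrogens = 13.
Molecular formula: C9H13BrN4O6

C9H13BrN4O6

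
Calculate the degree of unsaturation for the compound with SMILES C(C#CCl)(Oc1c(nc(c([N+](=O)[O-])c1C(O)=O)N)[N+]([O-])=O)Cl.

Molecular formula from the SMILES: C9H4Cl2N4O7.
DoU = (2C + 2 + N − H − X)/2 = (2·9 + 2 + 4 − 4 − 2)/2 = 18/2 = 9.
(Structurally: 1 ring(s) + 8 π bond(s) = 9.)

9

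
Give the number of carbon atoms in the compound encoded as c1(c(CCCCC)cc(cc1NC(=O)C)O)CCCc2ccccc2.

22

The symbol for carbon appears 22 times in the SMILES. Lowercase c denotes aromatic carbon and counts toward C.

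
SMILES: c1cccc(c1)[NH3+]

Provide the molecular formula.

C6H8N+

Heavy atoms from the SMILES: 6 C, 1 N.
Implicit hydrogens by atom environment:
  5 × C (aromatic): 1 H each → 5
  1 × C (aromatic): no H
  1 × N (charge +1): 3 H
  Total hydrogens = 8.
Net charge +1.
Molecular formula: C6H8N+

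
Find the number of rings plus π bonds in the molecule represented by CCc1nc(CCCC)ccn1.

4

Molecular formula from the SMILES: C10H16N2.
DoU = (2C + 2 + N − H − X)/2 = (2·10 + 2 + 2 − 16 − 0)/2 = 8/2 = 4.
(Structurally: 1 ring(s) + 3 π bond(s) = 4.)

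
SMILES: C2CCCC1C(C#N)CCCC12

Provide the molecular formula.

Heavy atoms from the SMILES: 11 C, 1 N.
Implicit hydrogens by atom environment:
  7 × C: 2 H each → 14
  3 × C: 1 H each → 3
  1 × C: no H
  1 × N: no H
  Total hydrogens = 17.
Molecular formula: C11H17N

C11H17N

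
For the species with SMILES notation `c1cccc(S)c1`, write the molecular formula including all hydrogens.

Heavy atoms from the SMILES: 6 C, 1 S.
Implicit hydrogens by atom environment:
  5 × C (aromatic): 1 H each → 5
  1 × C (aromatic): no H
  1 × S: 1 H
  Total hydrogens = 6.
Molecular formula: C6H6S

C6H6S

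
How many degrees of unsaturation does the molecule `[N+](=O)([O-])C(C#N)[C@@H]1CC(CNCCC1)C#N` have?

6

Molecular formula from the SMILES: C10H14N4O2.
DoU = (2C + 2 + N − H − X)/2 = (2·10 + 2 + 4 − 14 − 0)/2 = 12/2 = 6.
(Structurally: 1 ring(s) + 5 π bond(s) = 6.)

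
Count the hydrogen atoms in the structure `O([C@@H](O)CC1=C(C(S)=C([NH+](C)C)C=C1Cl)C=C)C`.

Hydrogens are implicit in SMILES; fill each atom to its normal valence:
  5 × C (aromatic): no H
  3 × C: 3 H each → 9
  2 × C: 2 H each → 4
  2 × C: 1 H each → 2
  1 × C (aromatic): 1 H
  1 × Cl: no H
  1 × N (charge +1): 1 H
  1 × O: 1 H
  1 × O: no H
  1 × S: 1 H
  Total hydrogens = 19.

19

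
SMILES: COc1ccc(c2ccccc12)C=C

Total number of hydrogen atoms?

Hydrogens are implicit in SMILES; fill each atom to its normal valence:
  6 × C (aromatic): 1 H each → 6
  4 × C (aromatic): no H
  1 × C: 3 H
  1 × C: 2 H
  1 × C: 1 H
  1 × O: no H
  Total hydrogens = 12.

12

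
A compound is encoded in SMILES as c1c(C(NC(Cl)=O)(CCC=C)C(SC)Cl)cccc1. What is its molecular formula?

Heavy atoms from the SMILES: 14 C, 2 Cl, 1 N, 1 O, 1 S.
Implicit hydrogens by atom environment:
  5 × C (aromatic): 1 H each → 5
  3 × C: 2 H each → 6
  2 × C: 1 H each → 2
  2 × C: no H
  2 × Cl: no H
  1 × C: 3 H
  1 × C (aromatic): no H
  1 × N: 1 H
  1 × O: no H
  1 × S: no H
  Total hydrogens = 17.
Molecular formula: C14H17Cl2NOS

C14H17Cl2NOS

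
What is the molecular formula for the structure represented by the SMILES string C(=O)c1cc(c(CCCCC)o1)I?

C10H13IO2

Heavy atoms from the SMILES: 10 C, 1 I, 2 O.
Implicit hydrogens by atom environment:
  4 × C: 2 H each → 8
  3 × C (aromatic): no H
  1 × C: 3 H
  1 × C (aromatic): 1 H
  1 × C: 1 H
  1 × I: no H
  1 × O (aromatic): no H
  1 × O: no H
  Total hydrogens = 13.
Molecular formula: C10H13IO2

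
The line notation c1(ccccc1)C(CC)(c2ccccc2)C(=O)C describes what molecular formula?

Heavy atoms from the SMILES: 17 C, 1 O.
Implicit hydrogens by atom environment:
  10 × C (aromatic): 1 H each → 10
  2 × C: 3 H each → 6
  2 × C: no H
  2 × C (aromatic): no H
  1 × C: 2 H
  1 × O: no H
  Total hydrogens = 18.
Molecular formula: C17H18O

C17H18O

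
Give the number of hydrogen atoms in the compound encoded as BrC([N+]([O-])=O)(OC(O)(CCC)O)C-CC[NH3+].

18

Hydrogens are implicit in SMILES; fill each atom to its normal valence:
  5 × C: 2 H each → 10
  2 × C: no H
  2 × O: 1 H each → 2
  2 × O: no H
  1 × Br: no H
  1 × C: 3 H
  1 × N (charge +1): 3 H
  1 × N (charge +1): no H
  1 × O (charge -1): no H
  Total hydrogens = 18.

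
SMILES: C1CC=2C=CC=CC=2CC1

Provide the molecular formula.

Heavy atoms from the SMILES: 10 C.
Implicit hydrogens by atom environment:
  4 × C: 2 H each → 8
  4 × C (aromatic): 1 H each → 4
  2 × C (aromatic): no H
  Total hydrogens = 12.
Molecular formula: C10H12

C10H12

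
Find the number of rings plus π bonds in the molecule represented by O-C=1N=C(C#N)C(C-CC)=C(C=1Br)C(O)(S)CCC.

Molecular formula from the SMILES: C13H17BrN2O2S.
DoU = (2C + 2 + N − H − X)/2 = (2·13 + 2 + 2 − 17 − 1)/2 = 12/2 = 6.
(Structurally: 1 ring(s) + 5 π bond(s) = 6.)

6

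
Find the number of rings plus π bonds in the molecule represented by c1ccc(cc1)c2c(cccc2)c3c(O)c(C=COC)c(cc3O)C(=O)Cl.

14

Molecular formula from the SMILES: C22H17ClO4.
DoU = (2C + 2 + N − H − X)/2 = (2·22 + 2 + 0 − 17 − 1)/2 = 28/2 = 14.
(Structurally: 3 ring(s) + 11 π bond(s) = 14.)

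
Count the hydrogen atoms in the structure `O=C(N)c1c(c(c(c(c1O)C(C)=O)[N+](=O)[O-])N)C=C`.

Hydrogens are implicit in SMILES; fill each atom to its normal valence:
  6 × C (aromatic): no H
  3 × O: no H
  2 × C: no H
  2 × N: 2 H each → 4
  1 × C: 3 H
  1 × C: 2 H
  1 × C: 1 H
  1 × N (charge +1): no H
  1 × O: 1 H
  1 × O (charge -1): no H
  Total hydrogens = 11.

11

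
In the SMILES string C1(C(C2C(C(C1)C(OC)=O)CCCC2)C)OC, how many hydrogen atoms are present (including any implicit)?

24

Hydrogens are implicit in SMILES; fill each atom to its normal valence:
  5 × C: 2 H each → 10
  5 × C: 1 H each → 5
  3 × C: 3 H each → 9
  3 × O: no H
  1 × C: no H
  Total hydrogens = 24.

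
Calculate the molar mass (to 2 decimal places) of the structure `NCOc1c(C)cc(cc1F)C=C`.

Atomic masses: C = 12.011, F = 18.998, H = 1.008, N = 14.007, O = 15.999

181.21

Molecular formula: C10H12FNO.
M = 10×12.011 + 1×18.998 + 12×1.008 + 1×14.007 + 1×15.999 = 181.21 g/mol.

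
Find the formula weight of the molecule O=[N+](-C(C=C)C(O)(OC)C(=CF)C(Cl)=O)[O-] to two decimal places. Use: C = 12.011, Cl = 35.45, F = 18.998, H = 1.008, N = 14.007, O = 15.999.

Molecular formula: C8H9ClFNO5.
M = 8×12.011 + 1×35.45 + 1×18.998 + 9×1.008 + 1×14.007 + 5×15.999 = 253.61 g/mol.

253.61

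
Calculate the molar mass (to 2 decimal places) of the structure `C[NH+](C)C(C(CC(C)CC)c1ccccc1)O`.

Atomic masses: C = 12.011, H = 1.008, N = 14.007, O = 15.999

Molecular formula: C15H26NO+.
M = 15×12.011 + 26×1.008 + 1×14.007 + 1×15.999 = 236.38 g/mol.

236.38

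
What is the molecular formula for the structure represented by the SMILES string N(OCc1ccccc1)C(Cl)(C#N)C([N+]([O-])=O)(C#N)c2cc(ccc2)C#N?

Heavy atoms from the SMILES: 18 C, 1 Cl, 5 N, 3 O.
Implicit hydrogens by atom environment:
  9 × C (aromatic): 1 H each → 9
  5 × C: no H
  3 × C (aromatic): no H
  3 × N: no H
  2 × O: no H
  1 × C: 2 H
  1 × Cl: no H
  1 × N: 1 H
  1 × N (charge +1): no H
  1 × O (charge -1): no H
  Total hydrogens = 12.
Molecular formula: C18H12ClN5O3

C18H12ClN5O3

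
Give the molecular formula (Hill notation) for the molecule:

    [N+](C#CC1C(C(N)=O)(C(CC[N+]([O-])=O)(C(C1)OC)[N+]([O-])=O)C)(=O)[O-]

C12H16N4O8

Heavy atoms from the SMILES: 12 C, 4 N, 8 O.
Implicit hydrogens by atom environment:
  5 × C: no H
  5 × O: no H
  3 × C: 2 H each → 6
  3 × N (charge +1): no H
  3 × O (charge -1): no H
  2 × C: 3 H each → 6
  2 × C: 1 H each → 2
  1 × N: 2 H
  Total hydrogens = 16.
Molecular formula: C12H16N4O8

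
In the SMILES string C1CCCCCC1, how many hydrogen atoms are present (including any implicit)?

14

Hydrogens are implicit in SMILES; fill each atom to its normal valence:
  7 × C: 2 H each → 14
  Total hydrogens = 14.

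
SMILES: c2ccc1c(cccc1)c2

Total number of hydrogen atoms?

8

Hydrogens are implicit in SMILES; fill each atom to its normal valence:
  8 × C (aromatic): 1 H each → 8
  2 × C (aromatic): no H
  Total hydrogens = 8.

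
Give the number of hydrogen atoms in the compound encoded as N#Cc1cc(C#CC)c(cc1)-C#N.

Hydrogens are implicit in SMILES; fill each atom to its normal valence:
  4 × C: no H
  3 × C (aromatic): 1 H each → 3
  3 × C (aromatic): no H
  2 × N: no H
  1 × C: 3 H
  Total hydrogens = 6.

6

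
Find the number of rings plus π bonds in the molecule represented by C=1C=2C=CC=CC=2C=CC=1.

Molecular formula from the SMILES: C10H8.
DoU = (2C + 2 + N − H − X)/2 = (2·10 + 2 + 0 − 8 − 0)/2 = 14/2 = 7.
(Structurally: 2 ring(s) + 5 π bond(s) = 7.)

7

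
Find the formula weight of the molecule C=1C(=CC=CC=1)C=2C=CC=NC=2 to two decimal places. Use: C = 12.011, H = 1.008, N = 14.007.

Molecular formula: C11H9N.
M = 11×12.011 + 9×1.008 + 1×14.007 = 155.20 g/mol.

155.20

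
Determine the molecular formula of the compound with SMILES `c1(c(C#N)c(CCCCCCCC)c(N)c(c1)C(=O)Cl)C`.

C17H23ClN2O

Heavy atoms from the SMILES: 17 C, 1 Cl, 2 N, 1 O.
Implicit hydrogens by atom environment:
  7 × C: 2 H each → 14
  5 × C (aromatic): no H
  2 × C: 3 H each → 6
  2 × C: no H
  1 × C (aromatic): 1 H
  1 × Cl: no H
  1 × N: 2 H
  1 × N: no H
  1 × O: no H
  Total hydrogens = 23.
Molecular formula: C17H23ClN2O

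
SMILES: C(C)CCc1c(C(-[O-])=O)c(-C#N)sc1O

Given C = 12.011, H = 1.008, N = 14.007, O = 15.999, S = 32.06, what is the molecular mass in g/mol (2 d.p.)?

224.25

Molecular formula: C10H10NO3S-.
M = 10×12.011 + 10×1.008 + 1×14.007 + 3×15.999 + 1×32.06 = 224.25 g/mol.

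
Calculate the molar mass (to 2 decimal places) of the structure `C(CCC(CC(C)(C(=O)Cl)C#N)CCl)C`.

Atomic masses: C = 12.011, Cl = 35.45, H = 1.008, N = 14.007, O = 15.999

Molecular formula: C11H17Cl2NO.
M = 11×12.011 + 2×35.45 + 17×1.008 + 1×14.007 + 1×15.999 = 250.16 g/mol.

250.16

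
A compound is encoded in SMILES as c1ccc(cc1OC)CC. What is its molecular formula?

Heavy atoms from the SMILES: 9 C, 1 O.
Implicit hydrogens by atom environment:
  4 × C (aromatic): 1 H each → 4
  2 × C: 3 H each → 6
  2 × C (aromatic): no H
  1 × C: 2 H
  1 × O: no H
  Total hydrogens = 12.
Molecular formula: C9H12O

C9H12O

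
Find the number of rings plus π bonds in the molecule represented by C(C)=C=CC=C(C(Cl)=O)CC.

4

Molecular formula from the SMILES: C9H11ClO.
DoU = (2C + 2 + N − H − X)/2 = (2·9 + 2 + 0 − 11 − 1)/2 = 8/2 = 4.
(Structurally: 0 ring(s) + 4 π bond(s) = 4.)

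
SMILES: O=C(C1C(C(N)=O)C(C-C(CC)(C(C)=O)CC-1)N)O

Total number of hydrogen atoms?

22

Hydrogens are implicit in SMILES; fill each atom to its normal valence:
  4 × C: 2 H each → 8
  4 × C: no H
  3 × C: 1 H each → 3
  3 × O: no H
  2 × C: 3 H each → 6
  2 × N: 2 H each → 4
  1 × O: 1 H
  Total hydrogens = 22.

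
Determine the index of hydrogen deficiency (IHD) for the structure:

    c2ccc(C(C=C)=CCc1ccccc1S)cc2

10

Molecular formula from the SMILES: C17H16S.
DoU = (2C + 2 + N − H − X)/2 = (2·17 + 2 + 0 − 16 − 0)/2 = 20/2 = 10.
(Structurally: 2 ring(s) + 8 π bond(s) = 10.)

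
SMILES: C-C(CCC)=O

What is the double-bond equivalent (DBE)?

1

Molecular formula from the SMILES: C5H10O.
DoU = (2C + 2 + N − H − X)/2 = (2·5 + 2 + 0 − 10 − 0)/2 = 2/2 = 1.
(Structurally: 0 ring(s) + 1 π bond(s) = 1.)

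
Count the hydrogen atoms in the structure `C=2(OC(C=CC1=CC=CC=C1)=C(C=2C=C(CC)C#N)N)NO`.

Hydrogens are implicit in SMILES; fill each atom to its normal valence:
  5 × C (aromatic): 1 H each → 5
  5 × C (aromatic): no H
  3 × C: 1 H each → 3
  2 × C: no H
  1 × C: 3 H
  1 × C: 2 H
  1 × N: 2 H
  1 × N: 1 H
  1 × N: no H
  1 × O: 1 H
  1 × O (aromatic): no H
  Total hydrogens = 17.

17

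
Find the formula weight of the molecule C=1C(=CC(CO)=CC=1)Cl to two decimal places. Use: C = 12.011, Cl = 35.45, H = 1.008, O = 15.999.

142.58

Molecular formula: C7H7ClO.
M = 7×12.011 + 1×35.45 + 7×1.008 + 1×15.999 = 142.58 g/mol.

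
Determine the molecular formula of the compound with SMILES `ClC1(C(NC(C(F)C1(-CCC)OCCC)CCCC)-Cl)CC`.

Heavy atoms from the SMILES: 17 C, 2 Cl, 1 F, 1 N, 1 O.
Implicit hydrogens by atom environment:
  8 × C: 2 H each → 16
  4 × C: 3 H each → 12
  3 × C: 1 H each → 3
  2 × C: no H
  2 × Cl: no H
  1 × F: no H
  1 × N: 1 H
  1 × O: no H
  Total hydrogens = 32.
Molecular formula: C17H32Cl2FNO

C17H32Cl2FNO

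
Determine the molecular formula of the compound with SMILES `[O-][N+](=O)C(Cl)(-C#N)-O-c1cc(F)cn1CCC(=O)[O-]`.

C9H6ClFN3O5-

Heavy atoms from the SMILES: 9 C, 1 Cl, 1 F, 3 N, 5 O.
Implicit hydrogens by atom environment:
  3 × C: no H
  3 × O: no H
  2 × C: 2 H each → 4
  2 × C (aromatic): 1 H each → 2
  2 × C (aromatic): no H
  2 × O (charge -1): no H
  1 × Cl: no H
  1 × F: no H
  1 × N (aromatic): no H
  1 × N (charge +1): no H
  1 × N: no H
  Total hydrogens = 6.
Net charge -1.
Molecular formula: C9H6ClFN3O5-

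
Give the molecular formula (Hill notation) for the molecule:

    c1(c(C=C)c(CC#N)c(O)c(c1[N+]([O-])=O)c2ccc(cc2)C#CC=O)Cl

Heavy atoms from the SMILES: 19 C, 1 Cl, 2 N, 4 O.
Implicit hydrogens by atom environment:
  8 × C (aromatic): no H
  4 × C (aromatic): 1 H each → 4
  3 × C: no H
  2 × C: 2 H each → 4
  2 × C: 1 H each → 2
  2 × O: no H
  1 × Cl: no H
  1 × N: no H
  1 × N (charge +1): no H
  1 × O: 1 H
  1 × O (charge -1): no H
  Total hydrogens = 11.
Molecular formula: C19H11ClN2O4

C19H11ClN2O4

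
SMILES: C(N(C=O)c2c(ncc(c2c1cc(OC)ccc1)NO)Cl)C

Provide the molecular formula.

Heavy atoms from the SMILES: 15 C, 1 Cl, 3 N, 3 O.
Implicit hydrogens by atom environment:
  6 × C (aromatic): no H
  5 × C (aromatic): 1 H each → 5
  2 × C: 3 H each → 6
  2 × O: no H
  1 × C: 2 H
  1 × C: 1 H
  1 × Cl: no H
  1 × N: 1 H
  1 × N (aromatic): no H
  1 × N: no H
  1 × O: 1 H
  Total hydrogens = 16.
Molecular formula: C15H16ClN3O3

C15H16ClN3O3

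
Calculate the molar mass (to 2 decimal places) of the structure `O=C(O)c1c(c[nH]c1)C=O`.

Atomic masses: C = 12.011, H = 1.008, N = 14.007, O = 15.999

Molecular formula: C6H5NO3.
M = 6×12.011 + 5×1.008 + 1×14.007 + 3×15.999 = 139.11 g/mol.

139.11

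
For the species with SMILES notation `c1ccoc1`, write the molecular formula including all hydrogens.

C4H4O

Heavy atoms from the SMILES: 4 C, 1 O.
Implicit hydrogens by atom environment:
  4 × C (aromatic): 1 H each → 4
  1 × O (aromatic): no H
  Total hydrogens = 4.
Molecular formula: C4H4O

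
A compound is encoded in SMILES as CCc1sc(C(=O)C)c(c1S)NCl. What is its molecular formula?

Heavy atoms from the SMILES: 8 C, 1 Cl, 1 N, 1 O, 2 S.
Implicit hydrogens by atom environment:
  4 × C (aromatic): no H
  2 × C: 3 H each → 6
  1 × C: 2 H
  1 × C: no H
  1 × Cl: no H
  1 × N: 1 H
  1 × O: no H
  1 × S: 1 H
  1 × S (aromatic): no H
  Total hydrogens = 10.
Molecular formula: C8H10ClNOS2

C8H10ClNOS2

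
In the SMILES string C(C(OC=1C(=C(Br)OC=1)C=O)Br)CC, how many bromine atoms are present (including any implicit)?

The symbol for bromine appears 2 times in the SMILES.

2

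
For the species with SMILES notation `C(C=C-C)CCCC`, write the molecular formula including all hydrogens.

C8H16

Heavy atoms from the SMILES: 8 C.
Implicit hydrogens by atom environment:
  4 × C: 2 H each → 8
  2 × C: 3 H each → 6
  2 × C: 1 H each → 2
  Total hydrogens = 16.
Molecular formula: C8H16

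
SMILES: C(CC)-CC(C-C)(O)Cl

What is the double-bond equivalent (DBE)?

0

Molecular formula from the SMILES: C7H15ClO.
DoU = (2C + 2 + N − H − X)/2 = (2·7 + 2 + 0 − 15 − 1)/2 = 0/2 = 0.
(Structurally: 0 ring(s) + 0 π bond(s) = 0.)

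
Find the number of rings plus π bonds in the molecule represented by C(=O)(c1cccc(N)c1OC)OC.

Molecular formula from the SMILES: C9H11NO3.
DoU = (2C + 2 + N − H − X)/2 = (2·9 + 2 + 1 − 11 − 0)/2 = 10/2 = 5.
(Structurally: 1 ring(s) + 4 π bond(s) = 5.)

5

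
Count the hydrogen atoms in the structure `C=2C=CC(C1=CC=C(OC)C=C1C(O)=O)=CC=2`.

12

Hydrogens are implicit in SMILES; fill each atom to its normal valence:
  8 × C (aromatic): 1 H each → 8
  4 × C (aromatic): no H
  2 × O: no H
  1 × C: 3 H
  1 × C: no H
  1 × O: 1 H
  Total hydrogens = 12.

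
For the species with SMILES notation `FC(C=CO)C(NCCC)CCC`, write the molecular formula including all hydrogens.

Heavy atoms from the SMILES: 10 C, 1 F, 1 N, 1 O.
Implicit hydrogens by atom environment:
  4 × C: 2 H each → 8
  4 × C: 1 H each → 4
  2 × C: 3 H each → 6
  1 × F: no H
  1 × N: 1 H
  1 × O: 1 H
  Total hydrogens = 20.
Molecular formula: C10H20FNO

C10H20FNO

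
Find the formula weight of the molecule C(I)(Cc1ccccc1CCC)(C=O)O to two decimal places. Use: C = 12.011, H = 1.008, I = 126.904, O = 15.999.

Molecular formula: C12H15IO2.
M = 12×12.011 + 15×1.008 + 1×126.904 + 2×15.999 = 318.15 g/mol.

318.15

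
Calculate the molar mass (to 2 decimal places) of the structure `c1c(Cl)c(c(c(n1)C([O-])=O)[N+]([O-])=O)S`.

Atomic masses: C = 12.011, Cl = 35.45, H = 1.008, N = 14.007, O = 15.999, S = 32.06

Molecular formula: C6H2ClN2O4S-.
M = 6×12.011 + 1×35.45 + 2×1.008 + 2×14.007 + 4×15.999 + 1×32.06 = 233.60 g/mol.

233.60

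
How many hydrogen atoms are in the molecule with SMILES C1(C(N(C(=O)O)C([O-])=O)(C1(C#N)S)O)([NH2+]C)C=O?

9

Hydrogens are implicit in SMILES; fill each atom to its normal valence:
  6 × C: no H
  3 × O: no H
  2 × N: no H
  2 × O: 1 H each → 2
  1 × C: 3 H
  1 × C: 1 H
  1 × N (charge +1): 2 H
  1 × O (charge -1): no H
  1 × S: 1 H
  Total hydrogens = 9.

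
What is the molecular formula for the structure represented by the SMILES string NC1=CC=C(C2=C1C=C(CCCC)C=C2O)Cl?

Heavy atoms from the SMILES: 14 C, 1 Cl, 1 N, 1 O.
Implicit hydrogens by atom environment:
  6 × C (aromatic): no H
  4 × C (aromatic): 1 H each → 4
  3 × C: 2 H each → 6
  1 × C: 3 H
  1 × Cl: no H
  1 × N: 2 H
  1 × O: 1 H
  Total hydrogens = 16.
Molecular formula: C14H16ClNO

C14H16ClNO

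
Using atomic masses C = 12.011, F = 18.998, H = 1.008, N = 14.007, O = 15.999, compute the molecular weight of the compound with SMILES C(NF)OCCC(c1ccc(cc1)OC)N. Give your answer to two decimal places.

Molecular formula: C11H17FN2O2.
M = 11×12.011 + 1×18.998 + 17×1.008 + 2×14.007 + 2×15.999 = 228.27 g/mol.

228.27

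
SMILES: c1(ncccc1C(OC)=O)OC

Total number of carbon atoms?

8

The symbol for carbon appears 8 times in the SMILES. Lowercase c denotes aromatic carbon and counts toward C.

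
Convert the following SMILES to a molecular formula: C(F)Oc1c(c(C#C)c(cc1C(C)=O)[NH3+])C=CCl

Heavy atoms from the SMILES: 13 C, 1 Cl, 1 F, 1 N, 2 O.
Implicit hydrogens by atom environment:
  5 × C (aromatic): no H
  3 × C: 1 H each → 3
  2 × C: no H
  2 × O: no H
  1 × C: 3 H
  1 × C: 2 H
  1 × C (aromatic): 1 H
  1 × Cl: no H
  1 × F: no H
  1 × N (charge +1): 3 H
  Total hydrogens = 12.
Net charge +1.
Molecular formula: C13H12ClFNO2+

C13H12ClFNO2+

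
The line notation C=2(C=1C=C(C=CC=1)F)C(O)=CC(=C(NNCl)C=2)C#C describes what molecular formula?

C14H10ClFN2O

Heavy atoms from the SMILES: 14 C, 1 Cl, 1 F, 2 N, 1 O.
Implicit hydrogens by atom environment:
  6 × C (aromatic): 1 H each → 6
  6 × C (aromatic): no H
  2 × N: 1 H each → 2
  1 × C: 1 H
  1 × C: no H
  1 × Cl: no H
  1 × F: no H
  1 × O: 1 H
  Total hydrogens = 10.
Molecular formula: C14H10ClFN2O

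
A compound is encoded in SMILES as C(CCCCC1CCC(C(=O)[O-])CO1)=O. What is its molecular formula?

C11H17O4-

Heavy atoms from the SMILES: 11 C, 4 O.
Implicit hydrogens by atom environment:
  7 × C: 2 H each → 14
  3 × C: 1 H each → 3
  3 × O: no H
  1 × C: no H
  1 × O (charge -1): no H
  Total hydrogens = 17.
Net charge -1.
Molecular formula: C11H17O4-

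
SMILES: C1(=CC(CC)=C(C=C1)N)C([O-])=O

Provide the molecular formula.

Heavy atoms from the SMILES: 9 C, 1 N, 2 O.
Implicit hydrogens by atom environment:
  3 × C (aromatic): 1 H each → 3
  3 × C (aromatic): no H
  1 × C: 3 H
  1 × C: 2 H
  1 × C: no H
  1 × N: 2 H
  1 × O: no H
  1 × O (charge -1): no H
  Total hydrogens = 10.
Net charge -1.
Molecular formula: C9H10NO2-

C9H10NO2-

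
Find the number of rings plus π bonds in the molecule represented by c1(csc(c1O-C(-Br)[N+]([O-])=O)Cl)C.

Molecular formula from the SMILES: C6H5BrClNO3S.
DoU = (2C + 2 + N − H − X)/2 = (2·6 + 2 + 1 − 5 − 2)/2 = 8/2 = 4.
(Structurally: 1 ring(s) + 3 π bond(s) = 4.)

4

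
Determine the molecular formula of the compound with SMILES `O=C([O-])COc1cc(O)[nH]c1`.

Heavy atoms from the SMILES: 6 C, 1 N, 4 O.
Implicit hydrogens by atom environment:
  2 × C (aromatic): 1 H each → 2
  2 × C (aromatic): no H
  2 × O: no H
  1 × C: 2 H
  1 × C: no H
  1 × N (aromatic): 1 H
  1 × O: 1 H
  1 × O (charge -1): no H
  Total hydrogens = 6.
Net charge -1.
Molecular formula: C6H6NO4-

C6H6NO4-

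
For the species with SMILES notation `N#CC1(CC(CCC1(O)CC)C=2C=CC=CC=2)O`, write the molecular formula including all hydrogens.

C15H19NO2

Heavy atoms from the SMILES: 15 C, 1 N, 2 O.
Implicit hydrogens by atom environment:
  5 × C (aromatic): 1 H each → 5
  4 × C: 2 H each → 8
  3 × C: no H
  2 × O: 1 H each → 2
  1 × C: 3 H
  1 × C: 1 H
  1 × C (aromatic): no H
  1 × N: no H
  Total hydrogens = 19.
Molecular formula: C15H19NO2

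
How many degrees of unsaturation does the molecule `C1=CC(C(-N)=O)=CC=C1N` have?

Molecular formula from the SMILES: C7H8N2O.
DoU = (2C + 2 + N − H − X)/2 = (2·7 + 2 + 2 − 8 − 0)/2 = 10/2 = 5.
(Structurally: 1 ring(s) + 4 π bond(s) = 5.)

5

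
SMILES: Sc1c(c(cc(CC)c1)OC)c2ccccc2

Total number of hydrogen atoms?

Hydrogens are implicit in SMILES; fill each atom to its normal valence:
  7 × C (aromatic): 1 H each → 7
  5 × C (aromatic): no H
  2 × C: 3 H each → 6
  1 × C: 2 H
  1 × O: no H
  1 × S: 1 H
  Total hydrogens = 16.

16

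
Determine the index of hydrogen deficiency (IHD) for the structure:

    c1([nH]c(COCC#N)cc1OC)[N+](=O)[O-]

Molecular formula from the SMILES: C8H9N3O4.
DoU = (2C + 2 + N − H − X)/2 = (2·8 + 2 + 3 − 9 − 0)/2 = 12/2 = 6.
(Structurally: 1 ring(s) + 5 π bond(s) = 6.)

6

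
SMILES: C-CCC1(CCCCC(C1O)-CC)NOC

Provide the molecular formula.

C13H27NO2

Heavy atoms from the SMILES: 13 C, 1 N, 2 O.
Implicit hydrogens by atom environment:
  7 × C: 2 H each → 14
  3 × C: 3 H each → 9
  2 × C: 1 H each → 2
  1 × C: no H
  1 × N: 1 H
  1 × O: 1 H
  1 × O: no H
  Total hydrogens = 27.
Molecular formula: C13H27NO2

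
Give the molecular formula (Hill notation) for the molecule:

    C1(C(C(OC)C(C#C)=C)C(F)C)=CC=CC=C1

Heavy atoms from the SMILES: 15 C, 1 F, 1 O.
Implicit hydrogens by atom environment:
  5 × C (aromatic): 1 H each → 5
  4 × C: 1 H each → 4
  2 × C: 3 H each → 6
  2 × C: no H
  1 × C: 2 H
  1 × C (aromatic): no H
  1 × F: no H
  1 × O: no H
  Total hydrogens = 17.
Molecular formula: C15H17FO

C15H17FO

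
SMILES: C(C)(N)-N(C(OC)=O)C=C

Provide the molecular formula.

Heavy atoms from the SMILES: 6 C, 2 N, 2 O.
Implicit hydrogens by atom environment:
  2 × C: 3 H each → 6
  2 × C: 1 H each → 2
  2 × O: no H
  1 × C: 2 H
  1 × C: no H
  1 × N: 2 H
  1 × N: no H
  Total hydrogens = 12.
Molecular formula: C6H12N2O2

C6H12N2O2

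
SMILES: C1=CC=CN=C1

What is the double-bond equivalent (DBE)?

Molecular formula from the SMILES: C5H5N.
DoU = (2C + 2 + N − H − X)/2 = (2·5 + 2 + 1 − 5 − 0)/2 = 8/2 = 4.
(Structurally: 1 ring(s) + 3 π bond(s) = 4.)

4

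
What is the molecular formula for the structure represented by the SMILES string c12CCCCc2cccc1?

Heavy atoms from the SMILES: 10 C.
Implicit hydrogens by atom environment:
  4 × C: 2 H each → 8
  4 × C (aromatic): 1 H each → 4
  2 × C (aromatic): no H
  Total hydrogens = 12.
Molecular formula: C10H12

C10H12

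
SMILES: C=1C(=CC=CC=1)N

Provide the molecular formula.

Heavy atoms from the SMILES: 6 C, 1 N.
Implicit hydrogens by atom environment:
  5 × C (aromatic): 1 H each → 5
  1 × C (aromatic): no H
  1 × N: 2 H
  Total hydrogens = 7.
Molecular formula: C6H7N

C6H7N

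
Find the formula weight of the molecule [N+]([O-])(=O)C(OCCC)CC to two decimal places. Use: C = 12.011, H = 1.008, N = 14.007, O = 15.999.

147.17

Molecular formula: C6H13NO3.
M = 6×12.011 + 13×1.008 + 1×14.007 + 3×15.999 = 147.17 g/mol.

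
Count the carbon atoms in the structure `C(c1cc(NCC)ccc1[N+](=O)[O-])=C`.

10

The symbol for carbon appears 10 times in the SMILES. Lowercase c denotes aromatic carbon and counts toward C.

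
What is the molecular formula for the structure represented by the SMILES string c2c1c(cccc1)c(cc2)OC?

C11H10O

Heavy atoms from the SMILES: 11 C, 1 O.
Implicit hydrogens by atom environment:
  7 × C (aromatic): 1 H each → 7
  3 × C (aromatic): no H
  1 × C: 3 H
  1 × O: no H
  Total hydrogens = 10.
Molecular formula: C11H10O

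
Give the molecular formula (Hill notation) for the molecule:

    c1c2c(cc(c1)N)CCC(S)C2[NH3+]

Heavy atoms from the SMILES: 10 C, 2 N, 1 S.
Implicit hydrogens by atom environment:
  3 × C (aromatic): 1 H each → 3
  3 × C (aromatic): no H
  2 × C: 2 H each → 4
  2 × C: 1 H each → 2
  1 × N (charge +1): 3 H
  1 × N: 2 H
  1 × S: 1 H
  Total hydrogens = 15.
Net charge +1.
Molecular formula: C10H15N2S+

C10H15N2S+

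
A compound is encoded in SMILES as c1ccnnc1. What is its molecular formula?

Heavy atoms from the SMILES: 4 C, 2 N.
Implicit hydrogens by atom environment:
  4 × C (aromatic): 1 H each → 4
  2 × N (aromatic): no H
  Total hydrogens = 4.
Molecular formula: C4H4N2

C4H4N2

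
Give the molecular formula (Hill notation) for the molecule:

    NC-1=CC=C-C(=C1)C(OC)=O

C8H9NO2

Heavy atoms from the SMILES: 8 C, 1 N, 2 O.
Implicit hydrogens by atom environment:
  4 × C (aromatic): 1 H each → 4
  2 × C (aromatic): no H
  2 × O: no H
  1 × C: 3 H
  1 × C: no H
  1 × N: 2 H
  Total hydrogens = 9.
Molecular formula: C8H9NO2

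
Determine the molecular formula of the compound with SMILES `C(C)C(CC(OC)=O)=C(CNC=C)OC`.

C11H19NO3

Heavy atoms from the SMILES: 11 C, 1 N, 3 O.
Implicit hydrogens by atom environment:
  4 × C: 2 H each → 8
  3 × C: 3 H each → 9
  3 × C: no H
  3 × O: no H
  1 × C: 1 H
  1 × N: 1 H
  Total hydrogens = 19.
Molecular formula: C11H19NO3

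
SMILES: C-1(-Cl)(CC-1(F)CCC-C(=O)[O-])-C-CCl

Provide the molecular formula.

C9H12Cl2FO2-

Heavy atoms from the SMILES: 9 C, 2 Cl, 1 F, 2 O.
Implicit hydrogens by atom environment:
  6 × C: 2 H each → 12
  3 × C: no H
  2 × Cl: no H
  1 × F: no H
  1 × O: no H
  1 × O (charge -1): no H
  Total hydrogens = 12.
Net charge -1.
Molecular formula: C9H12Cl2FO2-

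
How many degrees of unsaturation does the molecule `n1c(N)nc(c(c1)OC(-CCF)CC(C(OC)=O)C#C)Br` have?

7

Molecular formula from the SMILES: C13H15BrFN3O3.
DoU = (2C + 2 + N − H − X)/2 = (2·13 + 2 + 3 − 15 − 2)/2 = 14/2 = 7.
(Structurally: 1 ring(s) + 6 π bond(s) = 7.)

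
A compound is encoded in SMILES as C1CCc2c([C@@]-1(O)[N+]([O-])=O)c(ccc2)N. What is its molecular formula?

C10H12N2O3

Heavy atoms from the SMILES: 10 C, 2 N, 3 O.
Implicit hydrogens by atom environment:
  3 × C: 2 H each → 6
  3 × C (aromatic): 1 H each → 3
  3 × C (aromatic): no H
  1 × C: no H
  1 × N: 2 H
  1 × N (charge +1): no H
  1 × O: 1 H
  1 × O: no H
  1 × O (charge -1): no H
  Total hydrogens = 12.
Molecular formula: C10H12N2O3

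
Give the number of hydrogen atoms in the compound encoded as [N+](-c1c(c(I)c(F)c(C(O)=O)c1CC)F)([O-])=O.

Hydrogens are implicit in SMILES; fill each atom to its normal valence:
  6 × C (aromatic): no H
  2 × F: no H
  2 × O: no H
  1 × C: 3 H
  1 × C: 2 H
  1 × C: no H
  1 × I: no H
  1 × N (charge +1): no H
  1 × O: 1 H
  1 × O (charge -1): no H
  Total hydrogens = 6.

6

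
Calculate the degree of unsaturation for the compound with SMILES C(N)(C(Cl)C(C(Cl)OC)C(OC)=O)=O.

2

Molecular formula from the SMILES: C7H11Cl2NO4.
DoU = (2C + 2 + N − H − X)/2 = (2·7 + 2 + 1 − 11 − 2)/2 = 4/2 = 2.
(Structurally: 0 ring(s) + 2 π bond(s) = 2.)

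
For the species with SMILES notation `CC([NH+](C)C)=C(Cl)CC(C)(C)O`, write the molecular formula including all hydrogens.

C9H19ClNO+

Heavy atoms from the SMILES: 9 C, 1 Cl, 1 N, 1 O.
Implicit hydrogens by atom environment:
  5 × C: 3 H each → 15
  3 × C: no H
  1 × C: 2 H
  1 × Cl: no H
  1 × N (charge +1): 1 H
  1 × O: 1 H
  Total hydrogens = 19.
Net charge +1.
Molecular formula: C9H19ClNO+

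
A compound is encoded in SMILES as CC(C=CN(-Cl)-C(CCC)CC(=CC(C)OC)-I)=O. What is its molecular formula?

C14H23ClINO2

Heavy atoms from the SMILES: 14 C, 1 Cl, 1 I, 1 N, 2 O.
Implicit hydrogens by atom environment:
  5 × C: 1 H each → 5
  4 × C: 3 H each → 12
  3 × C: 2 H each → 6
  2 × C: no H
  2 × O: no H
  1 × Cl: no H
  1 × I: no H
  1 × N: no H
  Total hydrogens = 23.
Molecular formula: C14H23ClINO2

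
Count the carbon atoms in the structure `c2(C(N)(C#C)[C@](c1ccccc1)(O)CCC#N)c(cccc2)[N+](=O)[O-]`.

19

The symbol for carbon appears 19 times in the SMILES. Lowercase c denotes aromatic carbon and counts toward C.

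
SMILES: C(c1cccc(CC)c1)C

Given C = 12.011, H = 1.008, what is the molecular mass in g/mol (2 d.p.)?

Molecular formula: C10H14.
M = 10×12.011 + 14×1.008 = 134.22 g/mol.

134.22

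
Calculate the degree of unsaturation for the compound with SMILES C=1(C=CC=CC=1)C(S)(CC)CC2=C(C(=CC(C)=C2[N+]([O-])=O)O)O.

9

Molecular formula from the SMILES: C17H19NO4S.
DoU = (2C + 2 + N − H − X)/2 = (2·17 + 2 + 1 − 19 − 0)/2 = 18/2 = 9.
(Structurally: 2 ring(s) + 7 π bond(s) = 9.)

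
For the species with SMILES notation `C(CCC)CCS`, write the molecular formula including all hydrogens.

Heavy atoms from the SMILES: 6 C, 1 S.
Implicit hydrogens by atom environment:
  5 × C: 2 H each → 10
  1 × C: 3 H
  1 × S: 1 H
  Total hydrogens = 14.
Molecular formula: C6H14S

C6H14S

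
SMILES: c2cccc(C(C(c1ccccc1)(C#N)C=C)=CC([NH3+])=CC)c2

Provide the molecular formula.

C21H21N2+

Heavy atoms from the SMILES: 21 C, 2 N.
Implicit hydrogens by atom environment:
  10 × C (aromatic): 1 H each → 10
  4 × C: no H
  3 × C: 1 H each → 3
  2 × C (aromatic): no H
  1 × C: 3 H
  1 × C: 2 H
  1 × N (charge +1): 3 H
  1 × N: no H
  Total hydrogens = 21.
Net charge +1.
Molecular formula: C21H21N2+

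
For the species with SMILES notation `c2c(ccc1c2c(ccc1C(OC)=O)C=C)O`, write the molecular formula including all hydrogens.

Heavy atoms from the SMILES: 14 C, 3 O.
Implicit hydrogens by atom environment:
  5 × C (aromatic): 1 H each → 5
  5 × C (aromatic): no H
  2 × O: no H
  1 × C: 3 H
  1 × C: 2 H
  1 × C: 1 H
  1 × C: no H
  1 × O: 1 H
  Total hydrogens = 12.
Molecular formula: C14H12O3

C14H12O3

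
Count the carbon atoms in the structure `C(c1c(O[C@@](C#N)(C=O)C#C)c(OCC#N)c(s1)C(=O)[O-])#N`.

The symbol for carbon appears 13 times in the SMILES. Lowercase c denotes aromatic carbon and counts toward C.

13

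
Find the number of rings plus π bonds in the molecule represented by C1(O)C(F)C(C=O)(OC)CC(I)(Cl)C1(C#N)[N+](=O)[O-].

Molecular formula from the SMILES: C9H9ClFIN2O5.
DoU = (2C + 2 + N − H − X)/2 = (2·9 + 2 + 2 − 9 − 3)/2 = 10/2 = 5.
(Structurally: 1 ring(s) + 4 π bond(s) = 5.)

5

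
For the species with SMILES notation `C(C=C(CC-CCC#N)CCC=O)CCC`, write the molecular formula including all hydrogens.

Heavy atoms from the SMILES: 14 C, 1 N, 1 O.
Implicit hydrogens by atom environment:
  9 × C: 2 H each → 18
  2 × C: 1 H each → 2
  2 × C: no H
  1 × C: 3 H
  1 × N: no H
  1 × O: no H
  Total hydrogens = 23.
Molecular formula: C14H23NO

C14H23NO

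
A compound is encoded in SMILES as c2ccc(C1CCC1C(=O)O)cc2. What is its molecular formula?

C11H12O2

Heavy atoms from the SMILES: 11 C, 2 O.
Implicit hydrogens by atom environment:
  5 × C (aromatic): 1 H each → 5
  2 × C: 2 H each → 4
  2 × C: 1 H each → 2
  1 × C (aromatic): no H
  1 × C: no H
  1 × O: 1 H
  1 × O: no H
  Total hydrogens = 12.
Molecular formula: C11H12O2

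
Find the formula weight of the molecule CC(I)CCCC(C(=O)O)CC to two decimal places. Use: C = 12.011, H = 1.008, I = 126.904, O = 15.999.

284.14

Molecular formula: C9H17IO2.
M = 9×12.011 + 17×1.008 + 1×126.904 + 2×15.999 = 284.14 g/mol.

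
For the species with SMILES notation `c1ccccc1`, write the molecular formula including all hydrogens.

C6H6

Heavy atoms from the SMILES: 6 C.
Implicit hydrogens by atom environment:
  6 × C (aromatic): 1 H each → 6
  Total hydrogens = 6.
Molecular formula: C6H6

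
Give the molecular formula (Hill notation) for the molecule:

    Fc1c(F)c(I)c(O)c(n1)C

Heavy atoms from the SMILES: 6 C, 2 F, 1 I, 1 N, 1 O.
Implicit hydrogens by atom environment:
  5 × C (aromatic): no H
  2 × F: no H
  1 × C: 3 H
  1 × I: no H
  1 × N (aromatic): no H
  1 × O: 1 H
  Total hydrogens = 4.
Molecular formula: C6H4F2INO

C6H4F2INO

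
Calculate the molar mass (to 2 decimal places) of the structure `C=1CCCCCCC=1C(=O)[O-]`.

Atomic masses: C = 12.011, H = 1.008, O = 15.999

Molecular formula: C9H13O2-.
M = 9×12.011 + 13×1.008 + 2×15.999 = 153.20 g/mol.

153.20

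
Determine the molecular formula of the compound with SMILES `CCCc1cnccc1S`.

Heavy atoms from the SMILES: 8 C, 1 N, 1 S.
Implicit hydrogens by atom environment:
  3 × C (aromatic): 1 H each → 3
  2 × C: 2 H each → 4
  2 × C (aromatic): no H
  1 × C: 3 H
  1 × N (aromatic): no H
  1 × S: 1 H
  Total hydrogens = 11.
Molecular formula: C8H11NS

C8H11NS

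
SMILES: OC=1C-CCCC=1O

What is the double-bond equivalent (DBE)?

Molecular formula from the SMILES: C6H10O2.
DoU = (2C + 2 + N − H − X)/2 = (2·6 + 2 + 0 − 10 − 0)/2 = 4/2 = 2.
(Structurally: 1 ring(s) + 1 π bond(s) = 2.)

2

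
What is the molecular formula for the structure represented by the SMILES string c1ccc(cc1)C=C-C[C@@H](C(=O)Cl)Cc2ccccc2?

Heavy atoms from the SMILES: 18 C, 1 Cl, 1 O.
Implicit hydrogens by atom environment:
  10 × C (aromatic): 1 H each → 10
  3 × C: 1 H each → 3
  2 × C: 2 H each → 4
  2 × C (aromatic): no H
  1 × C: no H
  1 × Cl: no H
  1 × O: no H
  Total hydrogens = 17.
Molecular formula: C18H17ClO

C18H17ClO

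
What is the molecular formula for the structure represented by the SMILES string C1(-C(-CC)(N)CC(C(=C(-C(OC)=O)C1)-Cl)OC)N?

C12H21ClN2O3

Heavy atoms from the SMILES: 12 C, 1 Cl, 2 N, 3 O.
Implicit hydrogens by atom environment:
  4 × C: no H
  3 × C: 3 H each → 9
  3 × C: 2 H each → 6
  3 × O: no H
  2 × C: 1 H each → 2
  2 × N: 2 H each → 4
  1 × Cl: no H
  Total hydrogens = 21.
Molecular formula: C12H21ClN2O3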